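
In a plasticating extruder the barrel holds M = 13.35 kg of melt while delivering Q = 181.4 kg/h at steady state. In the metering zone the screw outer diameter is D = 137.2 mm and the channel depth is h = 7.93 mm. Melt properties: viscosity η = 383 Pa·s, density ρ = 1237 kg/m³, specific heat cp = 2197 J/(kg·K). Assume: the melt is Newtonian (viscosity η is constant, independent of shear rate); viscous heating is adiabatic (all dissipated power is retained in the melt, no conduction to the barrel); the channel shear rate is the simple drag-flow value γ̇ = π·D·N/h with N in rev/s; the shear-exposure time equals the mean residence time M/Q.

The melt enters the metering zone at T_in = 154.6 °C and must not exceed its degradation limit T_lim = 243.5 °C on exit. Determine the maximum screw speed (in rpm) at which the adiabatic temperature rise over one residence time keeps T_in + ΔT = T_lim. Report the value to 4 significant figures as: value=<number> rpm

value=53.86 rpm

Q_s = Q / 3600 = 181.4 / 3600 = 0.0503889 kg/s
Mean residence time: t_res = M/Q_s = 13.35 kg / 0.0503889 kg/s = 264.939 s
Geometry in SI: D = 137.2 mm → 0.1372 m, h = 7.93 mm → 0.00793 m
ΔT_a = T_lim − T_in = 243.5 − 154.6 = 88.9 K
γ̇_max² = ΔT_a·ρ·cp/(η·t_res) = 88.9·1237·2197/(383·264.939) = 2380.98 s⁻²
γ̇_max = √2380.98 = 48.7953 s⁻¹
N_max = γ̇_max h / (πD) = 48.7953·0.00793/(π·0.1372) = 0.897733 rev/s → ×60 = 53.864 rpm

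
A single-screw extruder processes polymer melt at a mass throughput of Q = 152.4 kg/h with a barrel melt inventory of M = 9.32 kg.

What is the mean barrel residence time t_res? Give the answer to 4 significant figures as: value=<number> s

Convert throughput: Q = 152.4 kg/h = 152.4/3600 = 0.0423333 kg/s
Mean residence time: t_res = M/Q_s = 9.32 kg / 0.0423333 kg/s = 220.157 s

value=220.2 s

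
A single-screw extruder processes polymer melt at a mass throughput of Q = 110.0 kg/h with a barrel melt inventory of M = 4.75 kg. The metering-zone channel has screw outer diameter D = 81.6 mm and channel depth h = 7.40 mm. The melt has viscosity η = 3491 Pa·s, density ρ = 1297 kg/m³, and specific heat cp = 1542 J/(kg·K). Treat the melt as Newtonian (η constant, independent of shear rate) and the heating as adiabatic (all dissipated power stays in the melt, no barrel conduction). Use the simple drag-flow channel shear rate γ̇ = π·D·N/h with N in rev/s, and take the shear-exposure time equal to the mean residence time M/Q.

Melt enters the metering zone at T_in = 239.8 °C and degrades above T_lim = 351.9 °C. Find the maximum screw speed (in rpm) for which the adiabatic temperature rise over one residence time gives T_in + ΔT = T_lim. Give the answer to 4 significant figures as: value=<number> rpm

value=35.20 rpm

Throughput in SI: Q_s = 110.0 kg/h ÷ 3600 s/h = 0.0305556 kg/s
Mean residence time: t_res = M/Q_s = 4.75 kg / 0.0305556 kg/s = 155.455 s
D = 81.6 mm = 0.0816 m;  h = 7.40 mm = 0.0074 m
ΔT_a = T_lim − T_in = 351.9 − 239.8 = 112.1 K
γ̇_max² = ΔT_a·ρ·cp / (η·t_res) = [112.1 × 1297 × 1542] / [3491 × 155.455] = 413.12 s⁻²
Take the square root: γ̇_max = √(413.12) = 20.3254 s⁻¹
N_max = γ̇_max h / (πD) = 20.3254·0.0074/(π·0.0816) = 0.586719 rev/s → ×60 = 35.2031 rpm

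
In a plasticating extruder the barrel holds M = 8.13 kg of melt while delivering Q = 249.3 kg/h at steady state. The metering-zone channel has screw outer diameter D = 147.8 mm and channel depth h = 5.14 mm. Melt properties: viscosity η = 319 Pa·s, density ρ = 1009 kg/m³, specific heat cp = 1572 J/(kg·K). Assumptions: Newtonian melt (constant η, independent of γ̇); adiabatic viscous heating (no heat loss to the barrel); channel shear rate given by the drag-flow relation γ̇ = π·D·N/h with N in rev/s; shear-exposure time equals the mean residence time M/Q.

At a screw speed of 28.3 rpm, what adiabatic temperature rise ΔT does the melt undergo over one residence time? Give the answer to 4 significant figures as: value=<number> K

Convert throughput: Q = 249.3 kg/h = 249.3/3600 = 0.06925 kg/s
t_res = M / Q_s = 8.13 / 0.06925 = 117.401 s
D = 147.8 mm = 0.1478 m;  h = 5.14 mm = 0.00514 m;  N = 28.3 rpm / 60 = 0.471667 rev/s
γ̇ = π·D·N / h = π · 0.1478 · 0.471667 / 0.00514 = 42.6085 s⁻¹
ΔT = η·γ̇²·t_res/(ρ·cp) = [319 × 42.6085² × 117.401] / [1009 × 1572] = 42.8658 K

value=42.87 K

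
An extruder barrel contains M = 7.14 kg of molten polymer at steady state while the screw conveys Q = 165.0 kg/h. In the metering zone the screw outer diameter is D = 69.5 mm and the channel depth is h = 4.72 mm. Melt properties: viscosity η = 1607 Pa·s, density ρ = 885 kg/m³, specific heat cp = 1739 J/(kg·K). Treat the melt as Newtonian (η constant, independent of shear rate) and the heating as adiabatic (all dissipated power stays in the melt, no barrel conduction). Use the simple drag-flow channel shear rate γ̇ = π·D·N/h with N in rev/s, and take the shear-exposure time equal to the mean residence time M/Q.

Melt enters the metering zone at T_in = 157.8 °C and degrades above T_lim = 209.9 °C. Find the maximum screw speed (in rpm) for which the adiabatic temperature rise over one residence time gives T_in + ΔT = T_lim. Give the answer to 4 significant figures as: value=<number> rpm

Q_s = Q / 3600 = 165.0 / 3600 = 0.0458333 kg/s
t_res = M / Q_s = 7.14 ÷ 0.0458333 = 155.782 s
Convert to metres: D = 0.0695 m, h = 0.00472 m
ΔT_a = T_lim − T_in = 209.9 − 157.8 = 52.1 K
γ̇_max² = ΔT_a·ρ·cp / (η·t_res) = [52.1 × 885 × 1739] / [1607 × 155.782] = 320.293 s⁻²
γ̇_max = sqrt(320.293) = 17.8967 s⁻¹
N_max = γ̇_max h / (πD) = 17.8967·0.00472/(π·0.0695) = 0.386884 rev/s → ×60 = 23.2131 rpm

value=23.21 rpm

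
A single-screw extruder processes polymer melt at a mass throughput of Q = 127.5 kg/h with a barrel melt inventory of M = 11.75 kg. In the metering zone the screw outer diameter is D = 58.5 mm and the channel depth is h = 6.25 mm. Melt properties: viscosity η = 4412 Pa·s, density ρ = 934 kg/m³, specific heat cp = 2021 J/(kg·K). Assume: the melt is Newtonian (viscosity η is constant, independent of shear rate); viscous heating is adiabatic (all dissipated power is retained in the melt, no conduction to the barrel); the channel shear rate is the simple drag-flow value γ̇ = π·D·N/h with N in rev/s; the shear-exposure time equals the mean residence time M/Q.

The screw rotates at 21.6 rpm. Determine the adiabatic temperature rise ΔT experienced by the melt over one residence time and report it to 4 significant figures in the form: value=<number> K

value=86.90 K

Q_s = Q / 3600 = 127.5 / 3600 = 0.0354167 kg/s
Mean residence time: t_res = M/Q_s = 11.75 kg / 0.0354167 kg/s = 331.765 s
Convert to SI: D = 0.0585 m, h = 0.00625 m, N = 21.6/60 = 0.36 rev/s
Shear rate: γ̇ = πDN/h = π·0.0585·0.36/0.00625 = 10.5859 s⁻¹
Adiabatic rise: ΔT = η γ̇² t_res / (ρ cp) = 4412·(10.5859)²·331.765 / (934·2021) = 86.8978 K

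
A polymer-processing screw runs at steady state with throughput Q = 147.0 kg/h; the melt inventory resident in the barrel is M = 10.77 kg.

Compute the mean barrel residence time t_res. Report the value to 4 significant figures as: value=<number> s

value=263.8 s

Throughput in SI: Q_s = 147.0 kg/h ÷ 3600 s/h = 0.0408333 kg/s
t_res = M / Q_s = 10.77 / 0.0408333 = 263.755 s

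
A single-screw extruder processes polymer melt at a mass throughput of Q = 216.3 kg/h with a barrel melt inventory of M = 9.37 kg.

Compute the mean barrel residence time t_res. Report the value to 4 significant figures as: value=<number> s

Throughput in SI: Q_s = 216.3 kg/h ÷ 3600 s/h = 0.0600833 kg/s
t_res = M / Q_s = 9.37 / 0.0600833 = 155.95 s

value=156.0 s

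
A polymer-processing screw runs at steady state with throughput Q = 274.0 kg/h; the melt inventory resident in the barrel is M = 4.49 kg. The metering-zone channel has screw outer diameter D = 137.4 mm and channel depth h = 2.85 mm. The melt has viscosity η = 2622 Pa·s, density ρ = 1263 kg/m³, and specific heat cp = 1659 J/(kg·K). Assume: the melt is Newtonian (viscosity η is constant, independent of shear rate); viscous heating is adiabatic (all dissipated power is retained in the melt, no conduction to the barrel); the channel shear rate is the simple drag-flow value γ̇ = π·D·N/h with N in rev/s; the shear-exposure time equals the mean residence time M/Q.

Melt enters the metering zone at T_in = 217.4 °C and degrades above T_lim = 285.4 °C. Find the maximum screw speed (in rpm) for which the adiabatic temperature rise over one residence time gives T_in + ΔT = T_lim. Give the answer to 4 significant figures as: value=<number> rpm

Q_s = Q / 3600 = 274.0 / 3600 = 0.0761111 kg/s
t_res = M / Q_s = 4.49 ÷ 0.0761111 = 58.9927 s
D = 137.4 mm = 0.1374 m;  h = 2.85 mm = 0.00285 m
Allowable rise: ΔT_a = T_lim − T_in = 285.4 − 217.4 = 68 K
γ̇_max² = ΔT_a·ρ·cp/(η·t_res) = 68·1263·1659/(2622·58.9927) = 921.144 s⁻²
Take the square root: γ̇_max = √(921.144) = 30.3504 s⁻¹
N_max = γ̇_max·h / (π·D) = 30.3504 · 0.00285 / (π · 0.1374) = 0.200388 rev/s = 12.0233 rpm

value=12.02 rpm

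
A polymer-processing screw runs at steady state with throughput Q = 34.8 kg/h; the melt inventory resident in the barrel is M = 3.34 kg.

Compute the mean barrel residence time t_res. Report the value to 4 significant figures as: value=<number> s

Throughput in SI: Q_s = 34.8 kg/h ÷ 3600 s/h = 0.00966667 kg/s
Mean residence time: t_res = M/Q_s = 3.34 kg / 0.00966667 kg/s = 345.517 s

value=345.5 s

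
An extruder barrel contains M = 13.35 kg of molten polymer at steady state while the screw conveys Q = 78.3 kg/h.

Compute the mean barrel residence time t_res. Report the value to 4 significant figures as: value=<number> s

value=613.8 s

Q_s = Q / 3600 = 78.3 / 3600 = 0.02175 kg/s
t_res = M / Q_s = 13.35 ÷ 0.02175 = 613.793 s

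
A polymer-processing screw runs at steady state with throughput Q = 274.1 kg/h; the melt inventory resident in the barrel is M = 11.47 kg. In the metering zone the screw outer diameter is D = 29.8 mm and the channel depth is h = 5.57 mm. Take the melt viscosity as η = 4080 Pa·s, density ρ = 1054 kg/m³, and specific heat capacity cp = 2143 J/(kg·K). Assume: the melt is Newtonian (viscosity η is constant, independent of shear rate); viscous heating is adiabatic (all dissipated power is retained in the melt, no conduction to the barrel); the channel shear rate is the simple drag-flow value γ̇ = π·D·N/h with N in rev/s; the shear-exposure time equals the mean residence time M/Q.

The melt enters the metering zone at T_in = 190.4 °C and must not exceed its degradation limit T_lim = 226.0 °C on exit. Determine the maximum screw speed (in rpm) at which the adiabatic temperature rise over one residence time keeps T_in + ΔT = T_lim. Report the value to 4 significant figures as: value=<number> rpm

value=40.83 rpm

Throughput in SI: Q_s = 274.1 kg/h ÷ 3600 s/h = 0.0761389 kg/s
t_res = M / Q_s = 11.47 ÷ 0.0761389 = 150.646 s
Geometry in SI: D = 29.8 mm → 0.0298 m, h = 5.57 mm → 0.00557 m
Allowable rise: ΔT_a = T_lim − T_in = 226.0 − 190.4 = 35.6 K
γ̇_max² = ΔT_a·ρ·cp/(η·t_res) = 35.6·1054·2143/(4080·150.646) = 130.827 s⁻²
γ̇_max = sqrt(130.827) = 11.4379 s⁻¹
N_max = γ̇_max·h / (π·D) = 11.4379 · 0.00557 / (π · 0.0298) = 0.680514 rev/s = 40.8308 rpm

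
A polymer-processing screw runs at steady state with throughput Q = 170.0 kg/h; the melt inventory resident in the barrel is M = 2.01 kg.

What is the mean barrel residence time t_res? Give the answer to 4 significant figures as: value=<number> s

value=42.56 s

Convert throughput: Q = 170.0 kg/h = 170.0/3600 = 0.0472222 kg/s
t_res = M / Q_s = 2.01 / 0.0472222 = 42.5647 s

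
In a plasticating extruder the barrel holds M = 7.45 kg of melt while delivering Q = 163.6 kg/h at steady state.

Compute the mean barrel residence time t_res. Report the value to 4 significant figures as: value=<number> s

Throughput in SI: Q_s = 163.6 kg/h ÷ 3600 s/h = 0.0454444 kg/s
Mean residence time: t_res = M/Q_s = 7.45 kg / 0.0454444 kg/s = 163.936 s

value=163.9 s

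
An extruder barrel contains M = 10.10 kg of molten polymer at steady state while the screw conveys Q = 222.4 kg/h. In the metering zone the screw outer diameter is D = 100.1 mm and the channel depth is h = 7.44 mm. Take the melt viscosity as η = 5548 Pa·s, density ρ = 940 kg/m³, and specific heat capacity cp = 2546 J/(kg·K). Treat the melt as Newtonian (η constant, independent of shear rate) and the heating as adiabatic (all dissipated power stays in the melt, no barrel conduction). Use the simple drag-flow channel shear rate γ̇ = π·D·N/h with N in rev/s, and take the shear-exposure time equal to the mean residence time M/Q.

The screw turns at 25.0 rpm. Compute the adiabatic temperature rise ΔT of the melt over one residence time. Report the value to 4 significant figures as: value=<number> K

Convert throughput: Q = 222.4 kg/h = 222.4/3600 = 0.0617778 kg/s
Mean residence time: t_res = M/Q_s = 10.10 kg / 0.0617778 kg/s = 163.489 s
Geometry in metres: D = 100.1 mm → 0.1001 m, h = 7.44 mm → 0.00744 m; screw speed N = 25.0 rpm = 0.416667 rev/s
γ̇ = π·D·N / h = π · 0.1001 · 0.416667 / 0.00744 = 17.6116 s⁻¹
Adiabatic rise: ΔT = η γ̇² t_res / (ρ cp) = 5548·(17.6116)²·163.489 / (940·2546) = 117.554 K

value=117.6 K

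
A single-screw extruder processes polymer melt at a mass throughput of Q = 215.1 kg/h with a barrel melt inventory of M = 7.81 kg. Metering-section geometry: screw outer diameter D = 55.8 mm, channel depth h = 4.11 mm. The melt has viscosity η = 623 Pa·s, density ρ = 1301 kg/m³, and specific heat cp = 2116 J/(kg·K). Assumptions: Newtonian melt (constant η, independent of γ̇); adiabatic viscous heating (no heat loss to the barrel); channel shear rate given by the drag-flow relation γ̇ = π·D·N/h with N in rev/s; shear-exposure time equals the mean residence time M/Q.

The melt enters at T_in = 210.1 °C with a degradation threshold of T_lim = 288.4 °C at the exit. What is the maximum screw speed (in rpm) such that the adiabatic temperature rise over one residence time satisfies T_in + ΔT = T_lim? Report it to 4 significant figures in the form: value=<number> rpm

value=72.37 rpm

Convert throughput: Q = 215.1 kg/h = 215.1/3600 = 0.05975 kg/s
t_res = M / Q_s = 7.81 ÷ 0.05975 = 130.711 s
D = 55.8 mm = 0.0558 m;  h = 4.11 mm = 0.00411 m
Allowable rise: ΔT_a = T_lim − T_in = 288.4 − 210.1 = 78.3 K
γ̇_max² = ΔT_a·ρ·cp / (η·t_res) = [78.3 × 1301 × 2116] / [623 × 130.711] = 2647 s⁻²
γ̇_max = √2647 = 51.449 s⁻¹
N_max = γ̇_max·h / (π·D) = 51.449 · 0.00411 / (π · 0.0558) = 1.20624 rev/s = 72.3745 rpm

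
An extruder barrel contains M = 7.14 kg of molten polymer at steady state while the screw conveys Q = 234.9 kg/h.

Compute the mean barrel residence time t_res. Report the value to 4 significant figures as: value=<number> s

value=109.4 s

Convert throughput: Q = 234.9 kg/h = 234.9/3600 = 0.06525 kg/s
Mean residence time: t_res = M/Q_s = 7.14 kg / 0.06525 kg/s = 109.425 s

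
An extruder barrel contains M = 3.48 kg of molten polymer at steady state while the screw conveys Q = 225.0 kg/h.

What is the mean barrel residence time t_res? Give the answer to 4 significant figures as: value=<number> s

Throughput in SI: Q_s = 225.0 kg/h ÷ 3600 s/h = 0.0625 kg/s
t_res = M / Q_s = 3.48 / 0.0625 = 55.68 s

value=55.68 s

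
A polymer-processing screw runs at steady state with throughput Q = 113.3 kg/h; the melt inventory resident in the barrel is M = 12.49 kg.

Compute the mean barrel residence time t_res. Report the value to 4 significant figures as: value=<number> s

Throughput in SI: Q_s = 113.3 kg/h ÷ 3600 s/h = 0.0314722 kg/s
t_res = M / Q_s = 12.49 / 0.0314722 = 396.858 s

value=396.9 s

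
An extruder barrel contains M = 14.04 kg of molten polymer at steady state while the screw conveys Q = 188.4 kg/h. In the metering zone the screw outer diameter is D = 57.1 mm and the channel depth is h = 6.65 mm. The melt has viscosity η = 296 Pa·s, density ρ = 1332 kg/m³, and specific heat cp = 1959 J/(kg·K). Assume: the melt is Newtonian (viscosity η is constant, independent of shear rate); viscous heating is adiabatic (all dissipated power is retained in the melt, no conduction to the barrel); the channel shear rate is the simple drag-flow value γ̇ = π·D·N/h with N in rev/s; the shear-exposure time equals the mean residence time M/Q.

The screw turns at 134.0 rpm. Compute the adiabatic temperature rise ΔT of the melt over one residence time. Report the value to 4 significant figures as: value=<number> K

value=110.5 K

Throughput in SI: Q_s = 188.4 kg/h ÷ 3600 s/h = 0.0523333 kg/s
t_res = M / Q_s = 14.04 / 0.0523333 = 268.28 s
Geometry in metres: D = 57.1 mm → 0.0571 m, h = 6.65 mm → 0.00665 m; screw speed N = 134.0 rpm = 2.23333 rev/s
γ̇ = π·D·N / h = π · 0.0571 · 2.23333 / 0.00665 = 60.2446 s⁻¹
Adiabatic rise: ΔT = η γ̇² t_res / (ρ cp) = 296·(60.2446)²·268.28 / (1332·1959) = 110.453 K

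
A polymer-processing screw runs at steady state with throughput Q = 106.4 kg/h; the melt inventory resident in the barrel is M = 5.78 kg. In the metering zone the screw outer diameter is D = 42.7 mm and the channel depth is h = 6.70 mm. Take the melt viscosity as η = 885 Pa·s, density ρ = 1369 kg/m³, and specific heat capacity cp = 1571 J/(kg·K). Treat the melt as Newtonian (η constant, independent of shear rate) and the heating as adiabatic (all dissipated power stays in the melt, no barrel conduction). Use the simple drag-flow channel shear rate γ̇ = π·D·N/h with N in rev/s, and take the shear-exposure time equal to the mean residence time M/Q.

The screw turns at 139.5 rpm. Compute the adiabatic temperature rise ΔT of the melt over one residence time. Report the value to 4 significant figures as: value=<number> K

Q_s = Q / 3600 = 106.4 / 3600 = 0.0295556 kg/s
t_res = M / Q_s = 5.78 ÷ 0.0295556 = 195.564 s
Convert to SI: D = 0.0427 m, h = 0.0067 m, N = 139.5/60 = 2.325 rev/s
γ̇ = π·D·N / h = π · 0.0427 · 2.325 / 0.0067 = 46.5507 s⁻¹
ΔT = η·γ̇²·t_res/(ρ·cp) = [885 × 46.5507² × 195.564] / [1369 × 1571] = 174.383 K

value=174.4 K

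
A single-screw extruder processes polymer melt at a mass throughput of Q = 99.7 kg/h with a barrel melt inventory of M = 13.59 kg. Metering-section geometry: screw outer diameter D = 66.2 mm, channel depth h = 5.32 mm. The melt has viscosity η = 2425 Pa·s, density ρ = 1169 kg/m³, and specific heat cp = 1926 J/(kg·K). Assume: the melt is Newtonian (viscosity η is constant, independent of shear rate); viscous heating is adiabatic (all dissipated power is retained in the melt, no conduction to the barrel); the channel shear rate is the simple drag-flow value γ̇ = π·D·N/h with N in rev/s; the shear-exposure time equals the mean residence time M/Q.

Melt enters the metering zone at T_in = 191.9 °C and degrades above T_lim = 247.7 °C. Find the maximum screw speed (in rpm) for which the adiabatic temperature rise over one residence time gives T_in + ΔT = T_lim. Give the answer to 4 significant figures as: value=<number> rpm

value=15.77 rpm

Convert throughput: Q = 99.7 kg/h = 99.7/3600 = 0.0276944 kg/s
t_res = M / Q_s = 13.59 / 0.0276944 = 490.712 s
D = 66.2 mm = 0.0662 m;  h = 5.32 mm = 0.00532 m
Allowable rise: ΔT_a = T_lim − T_in = 247.7 − 191.9 = 55.8 K
γ̇_max² = ΔT_a·ρ·cp/(η·t_res) = 55.8·1169·1926/(2425·490.712) = 105.576 s⁻²
γ̇_max = √105.576 = 10.275 s⁻¹
Solve γ̇ = πDN/h for N: N_max = γ̇_max·h/(π·D) = 10.275 × 0.00532 / (π × 0.0662) = 0.262837 rev/s = 15.7702 rpm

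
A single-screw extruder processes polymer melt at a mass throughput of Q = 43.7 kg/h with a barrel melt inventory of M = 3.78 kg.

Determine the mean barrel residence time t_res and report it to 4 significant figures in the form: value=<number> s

Convert throughput: Q = 43.7 kg/h = 43.7/3600 = 0.0121389 kg/s
t_res = M / Q_s = 3.78 ÷ 0.0121389 = 311.396 s

value=311.4 s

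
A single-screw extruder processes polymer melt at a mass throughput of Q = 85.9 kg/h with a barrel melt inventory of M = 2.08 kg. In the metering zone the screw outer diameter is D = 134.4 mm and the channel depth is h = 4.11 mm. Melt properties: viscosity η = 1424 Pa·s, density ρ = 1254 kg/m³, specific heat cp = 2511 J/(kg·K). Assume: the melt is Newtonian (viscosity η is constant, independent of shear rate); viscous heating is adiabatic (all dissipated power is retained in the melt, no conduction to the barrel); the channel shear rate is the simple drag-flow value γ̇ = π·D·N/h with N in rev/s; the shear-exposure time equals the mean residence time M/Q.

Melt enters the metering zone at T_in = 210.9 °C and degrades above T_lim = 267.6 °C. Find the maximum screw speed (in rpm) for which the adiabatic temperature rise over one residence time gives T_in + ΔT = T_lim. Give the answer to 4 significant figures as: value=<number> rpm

value=22.15 rpm

Throughput in SI: Q_s = 85.9 kg/h ÷ 3600 s/h = 0.0238611 kg/s
Mean residence time: t_res = M/Q_s = 2.08 kg / 0.0238611 kg/s = 87.1711 s
Geometry in SI: D = 134.4 mm → 0.1344 m, h = 4.11 mm → 0.00411 m
ΔT_a = T_lim − T_in = 267.6 − 210.9 = 56.7 K
Invert ΔT = ηγ̇²t_res/(ρcp) for γ̇: γ̇_max² = ΔT_a ρ cp / (η t_res) = 56.7·1254·2511 / (1424·87.1711) = 1438.28 s⁻²
γ̇_max = √1438.28 = 37.9247 s⁻¹
Solve γ̇ = πDN/h for N: N_max = γ̇_max·h/(π·D) = 37.9247 × 0.00411 / (π × 0.1344) = 0.36916 rev/s = 22.1496 rpm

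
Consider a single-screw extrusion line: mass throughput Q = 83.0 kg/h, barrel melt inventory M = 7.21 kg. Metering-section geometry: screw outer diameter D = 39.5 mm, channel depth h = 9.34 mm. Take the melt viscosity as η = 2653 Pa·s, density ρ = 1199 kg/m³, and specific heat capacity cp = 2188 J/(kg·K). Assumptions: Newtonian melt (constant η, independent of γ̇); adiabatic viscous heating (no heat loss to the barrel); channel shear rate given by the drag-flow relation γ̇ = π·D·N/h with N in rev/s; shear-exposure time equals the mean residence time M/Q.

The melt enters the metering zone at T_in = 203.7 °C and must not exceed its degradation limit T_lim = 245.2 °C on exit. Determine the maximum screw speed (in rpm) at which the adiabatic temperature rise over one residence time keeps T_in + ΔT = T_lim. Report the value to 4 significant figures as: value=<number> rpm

Convert throughput: Q = 83.0 kg/h = 83.0/3600 = 0.0230556 kg/s
t_res = M / Q_s = 7.21 / 0.0230556 = 312.723 s
Convert to metres: D = 0.0395 m, h = 0.00934 m
ΔT_a = T_lim − T_in = 245.2 − 203.7 = 41.5 K
γ̇_max² = ΔT_a·ρ·cp/(η·t_res) = 41.5·1199·2188/(2653·312.723) = 131.225 s⁻²
Take the square root: γ̇_max = √(131.225) = 11.4554 s⁻¹
N_max = γ̇_max h / (πD) = 11.4554·0.00934/(π·0.0395) = 0.862201 rev/s → ×60 = 51.7321 rpm

value=51.73 rpm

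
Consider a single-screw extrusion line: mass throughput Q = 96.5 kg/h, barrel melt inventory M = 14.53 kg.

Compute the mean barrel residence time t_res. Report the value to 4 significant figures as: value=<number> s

value=542.1 s

Q_s = Q / 3600 = 96.5 / 3600 = 0.0268056 kg/s
t_res = M / Q_s = 14.53 ÷ 0.0268056 = 542.052 s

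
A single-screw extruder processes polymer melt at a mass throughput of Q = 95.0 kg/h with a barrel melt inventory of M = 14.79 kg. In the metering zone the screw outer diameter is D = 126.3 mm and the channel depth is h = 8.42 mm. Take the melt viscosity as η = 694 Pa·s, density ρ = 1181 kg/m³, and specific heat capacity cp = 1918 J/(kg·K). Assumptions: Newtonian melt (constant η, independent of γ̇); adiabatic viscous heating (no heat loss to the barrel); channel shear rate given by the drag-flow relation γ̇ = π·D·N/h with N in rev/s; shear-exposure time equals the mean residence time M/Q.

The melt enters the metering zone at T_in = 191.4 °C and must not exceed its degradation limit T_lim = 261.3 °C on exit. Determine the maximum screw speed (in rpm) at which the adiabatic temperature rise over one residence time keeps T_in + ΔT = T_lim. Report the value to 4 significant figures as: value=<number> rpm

Convert throughput: Q = 95.0 kg/h = 95.0/3600 = 0.0263889 kg/s
t_res = M / Q_s = 14.79 / 0.0263889 = 560.463 s
Convert to metres: D = 0.1263 m, h = 0.00842 m
ΔT_a = T_lim − T_in = 261.3 − 191.4 = 69.9 K
γ̇_max² = ΔT_a·ρ·cp / (η·t_res) = [69.9 × 1181 × 1918] / [694 × 560.463] = 407.07 s⁻²
γ̇_max = √407.07 = 20.176 s⁻¹
Solve γ̇ = πDN/h for N: N_max = γ̇_max·h/(π·D) = 20.176 × 0.00842 / (π × 0.1263) = 0.428148 rev/s = 25.6889 rpm

value=25.69 rpm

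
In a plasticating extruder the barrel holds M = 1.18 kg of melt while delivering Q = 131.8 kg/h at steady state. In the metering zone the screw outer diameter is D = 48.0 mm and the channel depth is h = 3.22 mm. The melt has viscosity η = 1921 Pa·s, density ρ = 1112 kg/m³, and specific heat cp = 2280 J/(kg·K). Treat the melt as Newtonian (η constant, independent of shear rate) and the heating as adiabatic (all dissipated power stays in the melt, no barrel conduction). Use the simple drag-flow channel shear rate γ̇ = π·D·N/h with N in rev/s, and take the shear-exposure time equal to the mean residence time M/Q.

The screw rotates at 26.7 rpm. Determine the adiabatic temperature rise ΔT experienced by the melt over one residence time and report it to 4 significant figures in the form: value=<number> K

value=10.61 K

Q_s = Q / 3600 = 131.8 / 3600 = 0.0366111 kg/s
t_res = M / Q_s = 1.18 / 0.0366111 = 32.2307 s
Convert to SI: D = 0.048 m, h = 0.00322 m, N = 26.7/60 = 0.445 rev/s
Shear rate: γ̇ = πDN/h = π·0.048·0.445/0.00322 = 20.8399 s⁻¹
ΔT = η·γ̇²·t_res/(ρ·cp) = [1921 × 20.8399² × 32.2307] / [1112 × 2280] = 10.6059 K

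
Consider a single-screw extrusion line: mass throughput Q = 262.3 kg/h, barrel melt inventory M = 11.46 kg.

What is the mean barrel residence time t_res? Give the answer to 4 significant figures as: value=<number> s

Throughput in SI: Q_s = 262.3 kg/h ÷ 3600 s/h = 0.0728611 kg/s
t_res = M / Q_s = 11.46 ÷ 0.0728611 = 157.286 s

value=157.3 s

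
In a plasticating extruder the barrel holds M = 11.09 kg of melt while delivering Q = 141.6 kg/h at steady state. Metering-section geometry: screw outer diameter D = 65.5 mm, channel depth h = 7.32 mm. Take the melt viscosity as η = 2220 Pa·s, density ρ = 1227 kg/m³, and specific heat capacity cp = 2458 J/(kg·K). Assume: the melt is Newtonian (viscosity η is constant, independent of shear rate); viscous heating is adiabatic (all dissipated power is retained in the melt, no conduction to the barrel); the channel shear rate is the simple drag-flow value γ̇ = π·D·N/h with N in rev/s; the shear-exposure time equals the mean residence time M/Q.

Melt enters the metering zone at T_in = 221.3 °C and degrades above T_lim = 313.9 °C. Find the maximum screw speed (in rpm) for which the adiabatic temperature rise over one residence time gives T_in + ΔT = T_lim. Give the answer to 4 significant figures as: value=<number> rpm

Q_s = Q / 3600 = 141.6 / 3600 = 0.0393333 kg/s
t_res = M / Q_s = 11.09 / 0.0393333 = 281.949 s
Convert to metres: D = 0.0655 m, h = 0.00732 m
ΔT_a = T_lim − T_in = 313.9 − 221.3 = 92.6 K
Invert ΔT = ηγ̇²t_res/(ρcp) for γ̇: γ̇_max² = ΔT_a ρ cp / (η t_res) = 92.6·1227·2458 / (2220·281.949) = 446.184 s⁻²
γ̇_max = √446.184 = 21.1231 s⁻¹
N_max = γ̇_max·h / (π·D) = 21.1231 · 0.00732 / (π · 0.0655) = 0.75141 rev/s = 45.0846 rpm

value=45.08 rpm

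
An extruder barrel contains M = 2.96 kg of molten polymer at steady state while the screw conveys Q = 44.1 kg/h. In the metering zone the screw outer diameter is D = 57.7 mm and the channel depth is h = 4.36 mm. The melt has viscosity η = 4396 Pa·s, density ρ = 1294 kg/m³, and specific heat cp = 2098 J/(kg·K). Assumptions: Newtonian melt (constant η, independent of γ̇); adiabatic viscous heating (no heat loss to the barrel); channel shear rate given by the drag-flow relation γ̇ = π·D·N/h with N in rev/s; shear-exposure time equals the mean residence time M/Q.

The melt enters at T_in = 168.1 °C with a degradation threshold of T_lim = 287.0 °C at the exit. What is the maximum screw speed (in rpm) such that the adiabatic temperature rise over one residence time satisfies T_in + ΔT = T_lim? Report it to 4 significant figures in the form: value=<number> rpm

Q_s = Q / 3600 = 44.1 / 3600 = 0.01225 kg/s
t_res = M / Q_s = 2.96 / 0.01225 = 241.633 s
Convert to metres: D = 0.0577 m, h = 0.00436 m
ΔT_a = T_lim − T_in = 287.0 °C − 168.1 °C = 118.9 K
Invert ΔT = ηγ̇²t_res/(ρcp) for γ̇: γ̇_max² = ΔT_a ρ cp / (η t_res) = 118.9·1294·2098 / (4396·241.633) = 303.884 s⁻²
Take the square root: γ̇_max = √(303.884) = 17.4323 s⁻¹
N_max = γ̇_max h / (πD) = 17.4323·0.00436/(π·0.0577) = 0.41929 rev/s → ×60 = 25.1574 rpm

value=25.16 rpm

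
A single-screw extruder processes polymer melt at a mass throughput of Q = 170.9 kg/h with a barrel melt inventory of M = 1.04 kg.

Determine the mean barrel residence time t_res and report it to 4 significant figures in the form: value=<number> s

Q_s = Q / 3600 = 170.9 / 3600 = 0.0474722 kg/s
Mean residence time: t_res = M/Q_s = 1.04 kg / 0.0474722 kg/s = 21.9075 s

value=21.91 s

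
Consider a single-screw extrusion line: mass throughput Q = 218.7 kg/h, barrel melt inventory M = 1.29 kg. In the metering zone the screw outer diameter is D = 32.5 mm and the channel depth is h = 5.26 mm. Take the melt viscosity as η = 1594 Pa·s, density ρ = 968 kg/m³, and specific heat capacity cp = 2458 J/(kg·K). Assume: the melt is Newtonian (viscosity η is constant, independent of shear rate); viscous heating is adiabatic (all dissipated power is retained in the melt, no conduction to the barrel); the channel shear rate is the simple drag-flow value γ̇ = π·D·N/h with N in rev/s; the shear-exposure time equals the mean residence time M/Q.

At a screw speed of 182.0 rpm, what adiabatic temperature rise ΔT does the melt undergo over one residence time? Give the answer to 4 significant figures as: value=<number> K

Q_s = Q / 3600 = 218.7 / 3600 = 0.06075 kg/s
t_res = M / Q_s = 1.29 ÷ 0.06075 = 21.2346 s
Convert to SI: D = 0.0325 m, h = 0.00526 m, N = 182.0/60 = 3.03333 rev/s
γ̇ = π·D·N / h = π · 0.0325 · 3.03333 / 0.00526 = 58.88 s⁻¹
ΔT = η·γ̇²·t_res/(ρ·cp) = [1594 × 58.88² × 21.2346] / [968 × 2458] = 49.3185 K

value=49.32 K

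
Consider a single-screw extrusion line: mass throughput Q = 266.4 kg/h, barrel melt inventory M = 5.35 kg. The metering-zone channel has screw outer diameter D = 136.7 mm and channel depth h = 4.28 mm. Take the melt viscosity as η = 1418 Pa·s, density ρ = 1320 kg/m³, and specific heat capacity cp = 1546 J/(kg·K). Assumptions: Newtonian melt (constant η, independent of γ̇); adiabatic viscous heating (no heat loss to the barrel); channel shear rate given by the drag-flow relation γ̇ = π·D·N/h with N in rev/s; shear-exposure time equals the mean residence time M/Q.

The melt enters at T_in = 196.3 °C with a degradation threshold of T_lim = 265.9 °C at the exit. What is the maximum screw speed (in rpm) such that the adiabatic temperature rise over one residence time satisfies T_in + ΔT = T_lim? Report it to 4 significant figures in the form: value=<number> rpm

value=22.26 rpm

Q_s = Q / 3600 = 266.4 / 3600 = 0.074 kg/s
Mean residence time: t_res = M/Q_s = 5.35 kg / 0.074 kg/s = 72.2973 s
Geometry in SI: D = 136.7 mm → 0.1367 m, h = 4.28 mm → 0.00428 m
Allowable rise: ΔT_a = T_lim − T_in = 265.9 − 196.3 = 69.6 K
Invert ΔT = ηγ̇²t_res/(ρcp) for γ̇: γ̇_max² = ΔT_a ρ cp / (η t_res) = 69.6·1320·1546 / (1418·72.2973) = 1385.46 s⁻²
Take the square root: γ̇_max = √(1385.46) = 37.2218 s⁻¹
N_max = γ̇_max h / (πD) = 37.2218·0.00428/(π·0.1367) = 0.370956 rev/s → ×60 = 22.2574 rpm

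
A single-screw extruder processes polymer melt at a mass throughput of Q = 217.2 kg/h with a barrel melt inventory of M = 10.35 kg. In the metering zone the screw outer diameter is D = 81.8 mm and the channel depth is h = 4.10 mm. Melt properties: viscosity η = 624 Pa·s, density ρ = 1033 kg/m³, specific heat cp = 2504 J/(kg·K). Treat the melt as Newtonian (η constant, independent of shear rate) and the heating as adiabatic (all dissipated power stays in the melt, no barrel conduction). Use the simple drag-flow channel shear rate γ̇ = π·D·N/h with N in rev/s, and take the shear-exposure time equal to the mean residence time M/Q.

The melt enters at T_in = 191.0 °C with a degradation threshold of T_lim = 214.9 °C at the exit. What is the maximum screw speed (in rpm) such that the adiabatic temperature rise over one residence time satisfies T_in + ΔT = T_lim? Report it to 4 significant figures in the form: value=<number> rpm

Throughput in SI: Q_s = 217.2 kg/h ÷ 3600 s/h = 0.0603333 kg/s
t_res = M / Q_s = 10.35 / 0.0603333 = 171.547 s
Geometry in SI: D = 81.8 mm → 0.0818 m, h = 4.10 mm → 0.0041 m
ΔT_a = T_lim − T_in = 214.9 − 191.0 = 23.9 K
γ̇_max² = ΔT_a·ρ·cp / (η·t_res) = [23.9 × 1033 × 2504] / [624 × 171.547] = 577.517 s⁻²
Take the square root: γ̇_max = √(577.517) = 24.0316 s⁻¹
N_max = γ̇_max h / (πD) = 24.0316·0.0041/(π·0.0818) = 0.38341 rev/s → ×60 = 23.0046 rpm

value=23.00 rpm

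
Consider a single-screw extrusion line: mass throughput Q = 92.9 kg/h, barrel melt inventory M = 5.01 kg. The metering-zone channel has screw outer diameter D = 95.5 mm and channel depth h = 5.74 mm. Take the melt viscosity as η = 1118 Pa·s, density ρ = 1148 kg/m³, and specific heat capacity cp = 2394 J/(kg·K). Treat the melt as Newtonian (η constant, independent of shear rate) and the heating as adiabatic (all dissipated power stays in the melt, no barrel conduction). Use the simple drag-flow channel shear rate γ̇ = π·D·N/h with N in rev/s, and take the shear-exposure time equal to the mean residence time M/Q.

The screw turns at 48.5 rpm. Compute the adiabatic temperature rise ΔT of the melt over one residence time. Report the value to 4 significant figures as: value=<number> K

value=141.0 K

Throughput in SI: Q_s = 92.9 kg/h ÷ 3600 s/h = 0.0258056 kg/s
t_res = M / Q_s = 5.01 ÷ 0.0258056 = 194.144 s
D = 95.5 mm = 0.0955 m;  h = 5.74 mm = 0.00574 m;  N = 48.5 rpm / 60 = 0.808333 rev/s
γ̇ = π·D·N / h = π · 0.0955 · 0.808333 / 0.00574 = 42.2505 s⁻¹
Adiabatic rise: ΔT = η γ̇² t_res / (ρ cp) = 1118·(42.2505)²·194.144 / (1148·2394) = 140.982 K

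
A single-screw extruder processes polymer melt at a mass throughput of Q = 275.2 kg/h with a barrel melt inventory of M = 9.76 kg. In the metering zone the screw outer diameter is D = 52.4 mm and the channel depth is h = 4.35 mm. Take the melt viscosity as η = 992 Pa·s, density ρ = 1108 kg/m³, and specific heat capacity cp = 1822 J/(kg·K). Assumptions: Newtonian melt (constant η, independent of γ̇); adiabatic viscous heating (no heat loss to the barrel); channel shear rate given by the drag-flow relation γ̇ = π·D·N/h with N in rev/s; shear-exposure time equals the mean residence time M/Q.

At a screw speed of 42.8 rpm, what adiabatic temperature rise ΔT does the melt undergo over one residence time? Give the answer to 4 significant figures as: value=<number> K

Q_s = Q / 3600 = 275.2 / 3600 = 0.0764444 kg/s
Mean residence time: t_res = M/Q_s = 9.76 kg / 0.0764444 kg/s = 127.674 s
D = 52.4 mm = 0.0524 m;  h = 4.35 mm = 0.00435 m;  N = 42.8 rpm / 60 = 0.713333 rev/s
γ̇ = π·D·N / h = π · 0.0524 · 0.713333 / 0.00435 = 26.9951 s⁻¹
ΔT = η·γ̇²·t_res / (ρ·cp) = 992 · (26.9951)² · 127.674 / (1108 · 1822) = 45.719 K

value=45.72 K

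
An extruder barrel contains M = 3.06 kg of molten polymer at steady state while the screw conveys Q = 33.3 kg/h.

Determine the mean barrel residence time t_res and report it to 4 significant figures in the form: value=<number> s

Q_s = Q / 3600 = 33.3 / 3600 = 0.00925 kg/s
t_res = M / Q_s = 3.06 / 0.00925 = 330.811 s

value=330.8 s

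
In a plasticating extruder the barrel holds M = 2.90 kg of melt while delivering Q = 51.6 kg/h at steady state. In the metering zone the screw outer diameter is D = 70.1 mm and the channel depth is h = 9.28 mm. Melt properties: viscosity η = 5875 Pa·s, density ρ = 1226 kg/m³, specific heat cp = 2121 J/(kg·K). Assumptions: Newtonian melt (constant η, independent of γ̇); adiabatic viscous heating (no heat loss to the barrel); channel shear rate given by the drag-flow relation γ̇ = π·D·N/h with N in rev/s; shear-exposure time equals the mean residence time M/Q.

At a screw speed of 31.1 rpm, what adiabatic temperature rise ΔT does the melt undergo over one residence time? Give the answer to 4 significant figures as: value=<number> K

value=69.16 K

Throughput in SI: Q_s = 51.6 kg/h ÷ 3600 s/h = 0.0143333 kg/s
t_res = M / Q_s = 2.90 ÷ 0.0143333 = 202.326 s
Convert to SI: D = 0.0701 m, h = 0.00928 m, N = 31.1/60 = 0.518333 rev/s
γ̇ = π D N / h = (π)(0.0701)(0.518333) / 0.00928 = 12.3007 s⁻¹
ΔT = η·γ̇²·t_res / (ρ·cp) = 5875 · (12.3007)² · 202.326 / (1226 · 2121) = 69.1649 K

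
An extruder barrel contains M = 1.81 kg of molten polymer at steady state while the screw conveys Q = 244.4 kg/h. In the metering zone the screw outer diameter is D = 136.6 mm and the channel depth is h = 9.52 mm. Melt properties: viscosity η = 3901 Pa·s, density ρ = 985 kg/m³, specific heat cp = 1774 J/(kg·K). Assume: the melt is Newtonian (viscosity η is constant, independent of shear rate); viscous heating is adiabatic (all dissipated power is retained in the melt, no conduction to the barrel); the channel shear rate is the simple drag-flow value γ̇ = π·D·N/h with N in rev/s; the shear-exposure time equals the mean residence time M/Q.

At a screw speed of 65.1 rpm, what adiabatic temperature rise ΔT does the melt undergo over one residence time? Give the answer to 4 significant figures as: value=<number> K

value=142.4 K

Q_s = Q / 3600 = 244.4 / 3600 = 0.0678889 kg/s
Mean residence time: t_res = M/Q_s = 1.81 kg / 0.0678889 kg/s = 26.6612 s
D = 136.6 mm = 0.1366 m;  h = 9.52 mm = 0.00952 m;  N = 65.1 rpm / 60 = 1.085 rev/s
Shear rate: γ̇ = πDN/h = π·0.1366·1.085/0.00952 = 48.9095 s⁻¹
ΔT = η·γ̇²·t_res/(ρ·cp) = [3901 × 48.9095² × 26.6612] / [985 × 1774] = 142.381 K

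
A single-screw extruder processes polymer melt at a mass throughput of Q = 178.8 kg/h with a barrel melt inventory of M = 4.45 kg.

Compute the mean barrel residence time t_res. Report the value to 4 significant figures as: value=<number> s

Q_s = Q / 3600 = 178.8 / 3600 = 0.0496667 kg/s
Mean residence time: t_res = M/Q_s = 4.45 kg / 0.0496667 kg/s = 89.5973 s

value=89.60 s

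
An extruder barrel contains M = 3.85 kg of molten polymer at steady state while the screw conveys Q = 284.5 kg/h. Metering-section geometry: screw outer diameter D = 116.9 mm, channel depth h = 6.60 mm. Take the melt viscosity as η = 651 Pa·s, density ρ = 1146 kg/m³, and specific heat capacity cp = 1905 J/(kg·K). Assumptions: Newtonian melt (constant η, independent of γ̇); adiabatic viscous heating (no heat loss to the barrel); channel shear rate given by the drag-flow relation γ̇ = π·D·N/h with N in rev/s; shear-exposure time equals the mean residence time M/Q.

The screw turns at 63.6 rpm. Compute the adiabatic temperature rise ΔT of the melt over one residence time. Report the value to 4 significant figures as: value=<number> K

Q_s = Q / 3600 = 284.5 / 3600 = 0.0790278 kg/s
Mean residence time: t_res = M/Q_s = 3.85 kg / 0.0790278 kg/s = 48.717 s
Convert to SI: D = 0.1169 m, h = 0.0066 m, N = 63.6/60 = 1.06 rev/s
Shear rate: γ̇ = πDN/h = π·0.1169·1.06/0.0066 = 58.9829 s⁻¹
ΔT = η·γ̇²·t_res / (ρ·cp) = 651 · (58.9829)² · 48.717 / (1146 · 1905) = 50.54 K

value=50.54 K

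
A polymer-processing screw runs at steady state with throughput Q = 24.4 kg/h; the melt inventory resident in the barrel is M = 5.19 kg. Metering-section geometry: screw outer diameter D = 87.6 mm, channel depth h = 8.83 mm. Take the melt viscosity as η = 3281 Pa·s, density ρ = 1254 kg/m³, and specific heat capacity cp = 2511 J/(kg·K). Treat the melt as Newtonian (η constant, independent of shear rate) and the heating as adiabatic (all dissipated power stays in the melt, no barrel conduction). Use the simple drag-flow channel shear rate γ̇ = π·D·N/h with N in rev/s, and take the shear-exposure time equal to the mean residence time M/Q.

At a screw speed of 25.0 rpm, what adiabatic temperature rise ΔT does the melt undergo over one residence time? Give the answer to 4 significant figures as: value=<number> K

Throughput in SI: Q_s = 24.4 kg/h ÷ 3600 s/h = 0.00677778 kg/s
t_res = M / Q_s = 5.19 ÷ 0.00677778 = 765.738 s
Geometry in metres: D = 87.6 mm → 0.0876 m, h = 8.83 mm → 0.00883 m; screw speed N = 25.0 rpm = 0.416667 rev/s
Shear rate: γ̇ = πDN/h = π·0.0876·0.416667/0.00883 = 12.9862 s⁻¹
ΔT = η·γ̇²·t_res/(ρ·cp) = [3281 × 12.9862² × 765.738] / [1254 × 2511] = 134.557 K

value=134.6 K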